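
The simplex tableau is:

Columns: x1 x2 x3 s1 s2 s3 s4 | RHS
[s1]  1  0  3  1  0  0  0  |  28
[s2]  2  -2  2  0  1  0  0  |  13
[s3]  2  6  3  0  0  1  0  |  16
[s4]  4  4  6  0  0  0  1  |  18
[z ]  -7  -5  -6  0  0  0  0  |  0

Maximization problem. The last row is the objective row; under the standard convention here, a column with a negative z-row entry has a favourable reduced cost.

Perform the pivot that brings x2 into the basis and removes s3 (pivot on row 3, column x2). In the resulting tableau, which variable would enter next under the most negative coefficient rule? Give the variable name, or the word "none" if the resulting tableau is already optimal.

Pivot element 6. New z-row = old z-row − (-5)·(row 3/6).
Updated z-row coefficients: x1: -16/3, x2: 0, x3: -7/2, s1: 0, s2: 0, s3: 5/6, s4: 0.
The most negative is -16/3 in column x1, so x1 would enter next.

x1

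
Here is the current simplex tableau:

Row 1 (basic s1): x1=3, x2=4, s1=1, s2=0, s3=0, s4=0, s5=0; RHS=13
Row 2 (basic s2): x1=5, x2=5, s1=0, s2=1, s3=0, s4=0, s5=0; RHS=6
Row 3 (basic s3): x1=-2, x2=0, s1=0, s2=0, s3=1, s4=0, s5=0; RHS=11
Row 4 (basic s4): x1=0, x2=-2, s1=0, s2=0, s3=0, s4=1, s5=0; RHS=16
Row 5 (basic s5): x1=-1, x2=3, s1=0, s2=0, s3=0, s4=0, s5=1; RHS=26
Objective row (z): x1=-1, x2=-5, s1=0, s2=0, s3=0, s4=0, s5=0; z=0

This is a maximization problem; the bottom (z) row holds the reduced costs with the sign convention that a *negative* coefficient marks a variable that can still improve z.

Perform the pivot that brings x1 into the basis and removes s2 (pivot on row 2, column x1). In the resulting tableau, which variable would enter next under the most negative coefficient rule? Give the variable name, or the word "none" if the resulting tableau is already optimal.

x2

Pivot element 5. New z-row = old z-row − (-1)·(row 2/5).
Updated z-row coefficients: x1: 0, x2: -4, s1: 0, s2: 1/5, s3: 0, s4: 0, s5: 0.
The most negative is -4 in column x2, so x2 would enter next.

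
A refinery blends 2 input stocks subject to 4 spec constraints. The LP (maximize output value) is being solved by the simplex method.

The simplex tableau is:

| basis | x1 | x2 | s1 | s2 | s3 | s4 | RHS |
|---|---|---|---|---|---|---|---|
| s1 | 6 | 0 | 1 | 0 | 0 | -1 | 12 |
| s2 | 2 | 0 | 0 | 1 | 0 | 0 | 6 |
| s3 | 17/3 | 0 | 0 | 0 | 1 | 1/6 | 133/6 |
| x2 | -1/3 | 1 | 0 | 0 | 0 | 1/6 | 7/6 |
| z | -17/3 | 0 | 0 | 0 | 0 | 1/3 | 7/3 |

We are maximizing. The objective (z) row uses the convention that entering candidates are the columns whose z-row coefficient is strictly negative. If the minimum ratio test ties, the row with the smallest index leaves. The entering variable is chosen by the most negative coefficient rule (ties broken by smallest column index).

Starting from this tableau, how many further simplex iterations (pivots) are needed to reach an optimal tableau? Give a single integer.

2

pivot: x1 in, s1 out → z = 41/3
pivot: s4 in, s2 out → z = 52/3
No improving column remains; optimal.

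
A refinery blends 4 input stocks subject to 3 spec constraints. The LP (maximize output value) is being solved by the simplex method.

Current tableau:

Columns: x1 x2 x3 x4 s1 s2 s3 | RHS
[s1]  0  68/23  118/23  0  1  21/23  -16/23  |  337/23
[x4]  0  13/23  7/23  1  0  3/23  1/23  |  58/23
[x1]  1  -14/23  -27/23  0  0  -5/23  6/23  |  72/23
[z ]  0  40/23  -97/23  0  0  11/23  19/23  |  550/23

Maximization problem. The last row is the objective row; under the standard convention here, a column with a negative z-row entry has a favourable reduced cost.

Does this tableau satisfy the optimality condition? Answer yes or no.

Column x3 has objective-row coefficient -97/23, which is negative; an improving pivot exists, so not yet optimal.

no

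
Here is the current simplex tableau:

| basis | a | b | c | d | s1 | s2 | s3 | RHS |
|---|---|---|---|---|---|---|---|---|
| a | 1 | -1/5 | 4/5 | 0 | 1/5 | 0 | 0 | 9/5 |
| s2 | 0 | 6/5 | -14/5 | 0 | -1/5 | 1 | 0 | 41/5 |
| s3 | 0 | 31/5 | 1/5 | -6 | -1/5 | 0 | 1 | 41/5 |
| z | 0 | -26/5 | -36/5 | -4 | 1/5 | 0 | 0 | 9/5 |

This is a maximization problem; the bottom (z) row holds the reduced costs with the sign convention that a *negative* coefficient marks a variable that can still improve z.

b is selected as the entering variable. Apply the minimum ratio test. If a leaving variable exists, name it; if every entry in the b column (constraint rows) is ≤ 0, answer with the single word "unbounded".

s3

Ratios: row 1 (a): entry -1/5 ≤ 0, skip; row 2 (s2): (41/5)/(6/5) = 41/6; row 3 (s3): (41/5)/(31/5) = 41/31.
Minimum ratio is in the s3 row, so s3 leaves.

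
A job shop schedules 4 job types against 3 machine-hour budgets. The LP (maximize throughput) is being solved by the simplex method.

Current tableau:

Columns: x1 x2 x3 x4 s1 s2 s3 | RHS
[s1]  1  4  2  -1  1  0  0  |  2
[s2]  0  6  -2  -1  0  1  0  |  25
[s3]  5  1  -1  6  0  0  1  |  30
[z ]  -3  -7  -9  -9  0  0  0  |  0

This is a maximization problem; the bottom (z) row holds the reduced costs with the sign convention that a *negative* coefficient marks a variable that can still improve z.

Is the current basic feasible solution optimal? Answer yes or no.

no

Column x1 has objective-row coefficient -3, which is negative; an improving pivot exists, so not yet optimal.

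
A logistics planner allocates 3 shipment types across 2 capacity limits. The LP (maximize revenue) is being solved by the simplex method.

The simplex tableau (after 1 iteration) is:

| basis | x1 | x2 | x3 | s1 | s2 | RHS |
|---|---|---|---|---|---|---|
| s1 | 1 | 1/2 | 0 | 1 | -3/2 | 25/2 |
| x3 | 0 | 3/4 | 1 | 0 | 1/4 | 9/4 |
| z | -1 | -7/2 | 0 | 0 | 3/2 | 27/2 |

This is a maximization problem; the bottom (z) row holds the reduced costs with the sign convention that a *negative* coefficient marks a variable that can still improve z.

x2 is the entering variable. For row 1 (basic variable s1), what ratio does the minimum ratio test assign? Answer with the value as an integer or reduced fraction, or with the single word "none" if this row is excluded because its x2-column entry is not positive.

Ratio = RHS / (x2 entry) = (25/2) / (1/2) = 25.

25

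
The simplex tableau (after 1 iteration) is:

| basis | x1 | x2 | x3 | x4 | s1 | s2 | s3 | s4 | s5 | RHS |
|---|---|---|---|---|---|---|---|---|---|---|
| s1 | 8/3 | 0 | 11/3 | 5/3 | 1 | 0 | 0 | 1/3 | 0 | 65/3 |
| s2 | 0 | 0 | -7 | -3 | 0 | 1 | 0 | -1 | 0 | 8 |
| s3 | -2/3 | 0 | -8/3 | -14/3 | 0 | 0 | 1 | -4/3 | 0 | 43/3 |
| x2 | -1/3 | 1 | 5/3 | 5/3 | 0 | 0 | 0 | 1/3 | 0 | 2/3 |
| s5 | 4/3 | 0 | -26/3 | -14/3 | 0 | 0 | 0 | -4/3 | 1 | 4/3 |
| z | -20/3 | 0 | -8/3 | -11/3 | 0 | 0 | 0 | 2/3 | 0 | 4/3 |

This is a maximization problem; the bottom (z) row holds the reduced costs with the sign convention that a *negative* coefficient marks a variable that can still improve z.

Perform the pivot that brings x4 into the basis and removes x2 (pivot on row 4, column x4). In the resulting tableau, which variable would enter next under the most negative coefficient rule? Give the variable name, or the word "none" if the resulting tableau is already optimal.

Pivot element 5/3. New z-row = old z-row − (-11/3)·(row 4/(5/3)).
Updated z-row coefficients: x1: -37/5, x2: 11/5, x3: 1, x4: 0, s1: 0, s2: 0, s3: 0, s4: 7/5, s5: 0.
The most negative is -37/5 in column x1, so x1 would enter next.

x1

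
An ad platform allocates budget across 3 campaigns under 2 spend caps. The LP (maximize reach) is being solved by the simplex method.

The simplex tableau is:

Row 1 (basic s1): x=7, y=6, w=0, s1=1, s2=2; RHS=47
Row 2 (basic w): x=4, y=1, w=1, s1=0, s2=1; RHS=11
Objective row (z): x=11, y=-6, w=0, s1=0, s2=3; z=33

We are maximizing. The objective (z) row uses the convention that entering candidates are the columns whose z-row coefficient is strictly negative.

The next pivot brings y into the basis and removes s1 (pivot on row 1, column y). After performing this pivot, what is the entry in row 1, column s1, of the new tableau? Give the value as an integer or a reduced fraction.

1/6

Pivot element is row 1, column y: 6.
Normalize row 1: new (row 1, s1) = 1/6 = 1/6.
Row 1 is the pivot row, so the entry is 1/6.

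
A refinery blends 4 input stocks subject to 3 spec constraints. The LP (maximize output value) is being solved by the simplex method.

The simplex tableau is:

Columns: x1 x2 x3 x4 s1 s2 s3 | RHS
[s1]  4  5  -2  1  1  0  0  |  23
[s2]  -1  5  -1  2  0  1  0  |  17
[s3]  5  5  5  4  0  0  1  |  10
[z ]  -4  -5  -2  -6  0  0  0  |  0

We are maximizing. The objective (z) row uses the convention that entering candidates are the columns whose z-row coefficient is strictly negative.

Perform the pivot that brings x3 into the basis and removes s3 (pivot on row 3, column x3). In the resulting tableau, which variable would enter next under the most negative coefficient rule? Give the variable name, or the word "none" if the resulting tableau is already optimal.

Pivot element 5. New z-row = old z-row − (-2)·(row 3/5).
Updated z-row coefficients: x1: -2, x2: -3, x3: 0, x4: -22/5, s1: 0, s2: 0, s3: 2/5.
The most negative is -22/5 in column x4, so x4 would enter next.

x4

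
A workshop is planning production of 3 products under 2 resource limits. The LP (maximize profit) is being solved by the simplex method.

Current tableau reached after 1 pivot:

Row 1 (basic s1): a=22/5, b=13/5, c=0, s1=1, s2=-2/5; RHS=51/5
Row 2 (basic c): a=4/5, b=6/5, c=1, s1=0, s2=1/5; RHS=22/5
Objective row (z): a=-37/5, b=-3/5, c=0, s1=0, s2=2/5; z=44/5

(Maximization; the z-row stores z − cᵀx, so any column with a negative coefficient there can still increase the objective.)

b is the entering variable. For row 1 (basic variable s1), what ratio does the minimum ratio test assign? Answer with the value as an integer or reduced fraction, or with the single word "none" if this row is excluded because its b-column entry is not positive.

51/13

Ratio = RHS / (b entry) = (51/5) / (13/5) = 51/13.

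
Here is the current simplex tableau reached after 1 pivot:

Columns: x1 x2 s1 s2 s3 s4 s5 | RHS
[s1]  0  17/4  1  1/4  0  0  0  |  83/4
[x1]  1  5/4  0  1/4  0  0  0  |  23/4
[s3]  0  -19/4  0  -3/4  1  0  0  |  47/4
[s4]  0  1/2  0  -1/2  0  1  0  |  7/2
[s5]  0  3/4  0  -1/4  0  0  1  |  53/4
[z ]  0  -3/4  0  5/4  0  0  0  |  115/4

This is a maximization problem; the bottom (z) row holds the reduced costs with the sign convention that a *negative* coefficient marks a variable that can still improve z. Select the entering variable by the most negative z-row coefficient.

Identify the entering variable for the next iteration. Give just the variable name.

x2

Objective-row coefficients: x1: 0, x2: -3/4, s1: 0, s2: 5/4, s3: 0, s4: 0, s5: 0.
The most negative is -3/4 in column x2, so x2 enters.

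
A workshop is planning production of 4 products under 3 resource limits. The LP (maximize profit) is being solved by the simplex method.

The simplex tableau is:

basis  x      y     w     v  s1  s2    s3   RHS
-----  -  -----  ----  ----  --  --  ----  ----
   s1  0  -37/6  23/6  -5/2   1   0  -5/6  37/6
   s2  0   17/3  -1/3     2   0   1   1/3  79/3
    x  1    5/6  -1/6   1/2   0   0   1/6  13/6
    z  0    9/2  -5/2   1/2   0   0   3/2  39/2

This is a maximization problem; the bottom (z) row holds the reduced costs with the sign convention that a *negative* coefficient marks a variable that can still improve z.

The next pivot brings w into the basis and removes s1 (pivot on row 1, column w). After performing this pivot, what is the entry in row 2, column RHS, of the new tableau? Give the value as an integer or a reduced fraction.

Pivot element is row 1, column w: 23/6.
Normalize row 1: new (row 1, RHS) = (37/6)/(23/6) = 37/23.
row 2 ← row 2 − (-1/3)·(new row 1): 79/3 − (-1/3)·(37/23) = 618/23.

618/23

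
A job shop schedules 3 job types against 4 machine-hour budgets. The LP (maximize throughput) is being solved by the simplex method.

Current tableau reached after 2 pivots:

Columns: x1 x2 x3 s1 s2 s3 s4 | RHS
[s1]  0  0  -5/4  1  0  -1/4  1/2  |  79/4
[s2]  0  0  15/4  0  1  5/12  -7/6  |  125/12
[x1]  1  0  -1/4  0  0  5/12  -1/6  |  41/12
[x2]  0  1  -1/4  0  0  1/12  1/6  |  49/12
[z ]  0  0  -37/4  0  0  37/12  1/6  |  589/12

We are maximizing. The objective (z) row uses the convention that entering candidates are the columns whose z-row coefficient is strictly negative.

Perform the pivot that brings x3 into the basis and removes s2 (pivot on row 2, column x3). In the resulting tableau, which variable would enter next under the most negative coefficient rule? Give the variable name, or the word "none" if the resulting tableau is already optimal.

Pivot element 15/4. New z-row = old z-row − (-37/4)·(row 2/(15/4)).
Updated z-row coefficients: x1: 0, x2: 0, x3: 0, s1: 0, s2: 37/15, s3: 37/9, s4: -122/45.
The most negative is -122/45 in column s4, so s4 would enter next.

s4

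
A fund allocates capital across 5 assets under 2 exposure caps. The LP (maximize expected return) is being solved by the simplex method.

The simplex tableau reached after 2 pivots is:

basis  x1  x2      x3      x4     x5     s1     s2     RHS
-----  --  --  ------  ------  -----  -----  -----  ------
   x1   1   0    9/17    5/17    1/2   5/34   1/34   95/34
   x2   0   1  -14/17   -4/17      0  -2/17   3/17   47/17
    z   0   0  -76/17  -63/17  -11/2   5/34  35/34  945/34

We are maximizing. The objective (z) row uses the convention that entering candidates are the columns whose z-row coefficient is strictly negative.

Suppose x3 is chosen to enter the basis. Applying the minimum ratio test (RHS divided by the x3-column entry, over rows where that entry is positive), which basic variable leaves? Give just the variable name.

x1

Ratios: row 1 (x1): (95/34)/(9/17) = 95/18; row 2 (x2): entry -14/17 ≤ 0, skip.
Minimum ratio 95/18 is in the x1 row, so x1 leaves.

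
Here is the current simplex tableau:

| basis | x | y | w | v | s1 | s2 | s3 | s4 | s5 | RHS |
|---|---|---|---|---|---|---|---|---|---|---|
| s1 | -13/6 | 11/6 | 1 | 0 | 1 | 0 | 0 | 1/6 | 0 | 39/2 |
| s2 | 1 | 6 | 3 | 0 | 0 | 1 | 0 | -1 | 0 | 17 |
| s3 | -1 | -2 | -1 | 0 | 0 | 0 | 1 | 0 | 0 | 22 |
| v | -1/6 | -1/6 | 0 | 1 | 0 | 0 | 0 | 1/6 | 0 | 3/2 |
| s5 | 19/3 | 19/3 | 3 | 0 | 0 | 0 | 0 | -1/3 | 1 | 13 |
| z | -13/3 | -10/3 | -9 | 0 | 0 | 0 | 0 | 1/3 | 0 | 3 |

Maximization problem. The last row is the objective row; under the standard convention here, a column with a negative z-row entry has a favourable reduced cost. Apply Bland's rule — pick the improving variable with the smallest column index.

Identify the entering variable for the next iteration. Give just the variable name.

x

Objective-row coefficients: x: -13/3, y: -10/3, w: -9, v: 0, s1: 0, s2: 0, s3: 0, s4: 1/3, s5: 0.
Improving columns: x, y, w. Bland's rule picks the smallest column index → x.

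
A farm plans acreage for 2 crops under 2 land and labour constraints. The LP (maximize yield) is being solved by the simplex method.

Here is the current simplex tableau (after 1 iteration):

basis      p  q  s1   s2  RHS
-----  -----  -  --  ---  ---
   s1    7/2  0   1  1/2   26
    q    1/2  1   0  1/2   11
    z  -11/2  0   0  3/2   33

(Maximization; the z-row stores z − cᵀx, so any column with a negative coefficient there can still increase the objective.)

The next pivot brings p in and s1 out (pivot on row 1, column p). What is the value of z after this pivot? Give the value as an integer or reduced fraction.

517/7

Minimum ratio for p: 26/(7/2) = 52/7.
z changes by −(z-row coeff of p)·ratio = −(-11/2)·(52/7) = 286/7.
New z = 33 + (286/7) = 517/7.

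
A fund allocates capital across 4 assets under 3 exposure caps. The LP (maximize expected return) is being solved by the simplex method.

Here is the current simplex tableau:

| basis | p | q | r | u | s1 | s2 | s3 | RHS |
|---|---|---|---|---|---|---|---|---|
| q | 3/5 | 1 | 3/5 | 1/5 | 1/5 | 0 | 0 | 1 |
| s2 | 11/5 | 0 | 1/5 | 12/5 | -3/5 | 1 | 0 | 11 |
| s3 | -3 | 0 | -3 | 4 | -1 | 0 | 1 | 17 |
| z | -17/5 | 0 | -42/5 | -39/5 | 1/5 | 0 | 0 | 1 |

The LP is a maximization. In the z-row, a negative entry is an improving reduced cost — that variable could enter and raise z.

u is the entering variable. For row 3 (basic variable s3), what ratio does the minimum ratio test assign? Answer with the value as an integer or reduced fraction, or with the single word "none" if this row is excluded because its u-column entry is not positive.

Ratio = RHS / (u entry) = 17 / 4 = 17/4.

17/4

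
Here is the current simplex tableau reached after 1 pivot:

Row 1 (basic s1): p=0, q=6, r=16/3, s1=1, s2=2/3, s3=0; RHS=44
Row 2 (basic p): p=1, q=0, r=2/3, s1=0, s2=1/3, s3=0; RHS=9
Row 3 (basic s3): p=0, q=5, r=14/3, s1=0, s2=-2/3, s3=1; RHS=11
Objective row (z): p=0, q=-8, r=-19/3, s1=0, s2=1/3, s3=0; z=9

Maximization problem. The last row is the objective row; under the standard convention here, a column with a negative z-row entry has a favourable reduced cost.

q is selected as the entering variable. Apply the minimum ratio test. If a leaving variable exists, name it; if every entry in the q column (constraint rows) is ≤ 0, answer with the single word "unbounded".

s3

Ratios: row 1 (s1): 44/6 = 22/3; row 2 (p): entry 0 ≤ 0, skip; row 3 (s3): 11/5 = 11/5.
Minimum ratio is in the s3 row, so s3 leaves.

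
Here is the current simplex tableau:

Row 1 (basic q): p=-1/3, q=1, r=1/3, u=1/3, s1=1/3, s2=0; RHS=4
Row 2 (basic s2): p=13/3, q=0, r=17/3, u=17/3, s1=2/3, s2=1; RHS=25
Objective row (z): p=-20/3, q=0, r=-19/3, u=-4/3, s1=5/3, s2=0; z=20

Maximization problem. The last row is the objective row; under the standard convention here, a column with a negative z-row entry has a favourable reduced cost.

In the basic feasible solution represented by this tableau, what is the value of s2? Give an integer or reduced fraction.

25

s2 is basic (row 2); its value is the RHS of that row: 25.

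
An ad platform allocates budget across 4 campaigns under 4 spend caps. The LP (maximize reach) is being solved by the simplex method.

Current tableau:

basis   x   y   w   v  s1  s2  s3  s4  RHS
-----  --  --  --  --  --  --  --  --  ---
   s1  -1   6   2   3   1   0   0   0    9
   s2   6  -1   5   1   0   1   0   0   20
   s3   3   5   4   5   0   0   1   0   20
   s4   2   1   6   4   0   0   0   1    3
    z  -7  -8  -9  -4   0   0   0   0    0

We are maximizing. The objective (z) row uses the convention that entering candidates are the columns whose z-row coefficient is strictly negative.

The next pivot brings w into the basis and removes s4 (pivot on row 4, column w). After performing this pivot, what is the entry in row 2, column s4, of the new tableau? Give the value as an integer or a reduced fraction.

Pivot element is row 4, column w: 6.
Normalize row 4: new (row 4, s4) = 1/6 = 1/6.
row 2 ← row 2 − 5·(new row 4): 0 − 5·(1/6) = -5/6.

-5/6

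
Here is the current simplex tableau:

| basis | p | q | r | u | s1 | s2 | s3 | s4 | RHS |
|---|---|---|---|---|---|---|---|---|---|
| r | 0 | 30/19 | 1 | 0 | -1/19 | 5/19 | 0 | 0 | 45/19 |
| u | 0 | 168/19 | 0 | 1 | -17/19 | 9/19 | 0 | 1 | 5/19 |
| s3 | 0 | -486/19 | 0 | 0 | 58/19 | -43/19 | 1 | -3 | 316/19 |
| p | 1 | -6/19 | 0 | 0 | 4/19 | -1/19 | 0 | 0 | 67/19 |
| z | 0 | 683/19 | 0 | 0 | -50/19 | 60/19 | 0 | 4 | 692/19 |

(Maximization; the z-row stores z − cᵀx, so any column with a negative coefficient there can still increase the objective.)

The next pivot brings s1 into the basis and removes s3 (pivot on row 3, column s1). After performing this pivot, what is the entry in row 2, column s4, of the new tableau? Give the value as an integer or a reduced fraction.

7/58

Pivot element is row 3, column s1: 58/19.
Normalize row 3: new (row 3, s4) = (-3)/(58/19) = -57/58.
row 2 ← row 2 − (-17/19)·(new row 3): 1 − (-17/19)·(-57/58) = 7/58.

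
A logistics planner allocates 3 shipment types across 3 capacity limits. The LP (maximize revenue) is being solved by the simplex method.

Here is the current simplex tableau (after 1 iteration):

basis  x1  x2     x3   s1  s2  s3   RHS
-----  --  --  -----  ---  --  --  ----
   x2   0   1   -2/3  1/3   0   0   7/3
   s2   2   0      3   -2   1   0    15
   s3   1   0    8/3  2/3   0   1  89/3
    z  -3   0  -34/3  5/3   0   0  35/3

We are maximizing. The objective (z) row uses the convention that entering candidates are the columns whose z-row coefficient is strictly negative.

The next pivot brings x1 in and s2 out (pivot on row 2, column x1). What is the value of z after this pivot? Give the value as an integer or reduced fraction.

205/6

Minimum ratio for x1: 15/2 = 15/2.
z changes by −(z-row coeff of x1)·ratio = −(-3)·(15/2) = 45/2.
New z = 35/3 + (45/2) = 205/6.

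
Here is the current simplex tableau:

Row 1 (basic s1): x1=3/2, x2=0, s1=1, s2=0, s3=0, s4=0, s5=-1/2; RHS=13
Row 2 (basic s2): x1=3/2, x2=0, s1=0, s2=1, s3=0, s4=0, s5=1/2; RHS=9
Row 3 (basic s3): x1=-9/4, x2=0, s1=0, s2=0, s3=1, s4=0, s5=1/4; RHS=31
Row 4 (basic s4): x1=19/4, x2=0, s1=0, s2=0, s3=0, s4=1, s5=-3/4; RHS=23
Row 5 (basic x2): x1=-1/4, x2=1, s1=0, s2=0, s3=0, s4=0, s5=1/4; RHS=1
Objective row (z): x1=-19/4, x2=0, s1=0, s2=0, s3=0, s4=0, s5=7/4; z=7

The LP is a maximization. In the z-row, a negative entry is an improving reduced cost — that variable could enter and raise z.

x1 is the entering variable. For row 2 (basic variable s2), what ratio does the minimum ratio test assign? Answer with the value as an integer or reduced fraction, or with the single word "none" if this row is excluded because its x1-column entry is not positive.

Ratio = RHS / (x1 entry) = 9 / (3/2) = 6.

6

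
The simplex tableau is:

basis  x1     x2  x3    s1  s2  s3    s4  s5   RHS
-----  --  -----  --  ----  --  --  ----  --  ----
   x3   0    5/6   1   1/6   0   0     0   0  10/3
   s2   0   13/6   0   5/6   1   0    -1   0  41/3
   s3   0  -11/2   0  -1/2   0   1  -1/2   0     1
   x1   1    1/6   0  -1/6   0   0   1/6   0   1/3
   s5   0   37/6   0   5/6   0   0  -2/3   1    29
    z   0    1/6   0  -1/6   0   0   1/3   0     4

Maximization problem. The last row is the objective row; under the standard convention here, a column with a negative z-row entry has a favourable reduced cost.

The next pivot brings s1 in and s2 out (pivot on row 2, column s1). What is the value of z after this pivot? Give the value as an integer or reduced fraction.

Minimum ratio for s1: (41/3)/(5/6) = 82/5.
z changes by −(z-row coeff of s1)·ratio = −(-1/6)·(82/5) = 41/15.
New z = 4 + (41/15) = 101/15.

101/15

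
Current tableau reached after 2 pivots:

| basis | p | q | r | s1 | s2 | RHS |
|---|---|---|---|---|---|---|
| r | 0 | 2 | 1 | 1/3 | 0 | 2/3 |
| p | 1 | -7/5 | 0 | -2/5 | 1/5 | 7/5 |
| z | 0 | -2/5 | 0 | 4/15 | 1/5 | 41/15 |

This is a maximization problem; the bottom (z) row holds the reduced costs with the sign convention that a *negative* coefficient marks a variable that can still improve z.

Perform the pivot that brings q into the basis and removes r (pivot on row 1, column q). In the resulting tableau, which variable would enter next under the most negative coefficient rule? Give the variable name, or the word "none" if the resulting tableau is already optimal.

Pivot element 2. New z-row = old z-row − (-2/5)·(row 1/2).
Updated z-row coefficients: p: 0, q: 0, r: 1/5, s1: 1/3, s2: 1/5.
No coefficient is strictly negative; the tableau after this pivot is optimal.

none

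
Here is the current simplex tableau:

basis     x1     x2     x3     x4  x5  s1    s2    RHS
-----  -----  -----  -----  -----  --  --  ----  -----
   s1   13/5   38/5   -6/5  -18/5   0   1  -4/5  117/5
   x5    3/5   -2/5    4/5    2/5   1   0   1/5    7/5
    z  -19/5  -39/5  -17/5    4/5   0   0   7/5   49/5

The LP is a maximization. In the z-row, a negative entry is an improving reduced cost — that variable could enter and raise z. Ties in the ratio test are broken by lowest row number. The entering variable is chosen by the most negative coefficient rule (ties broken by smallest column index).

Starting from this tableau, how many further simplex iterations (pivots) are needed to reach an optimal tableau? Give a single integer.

pivot: x2 in, s1 out → z = 1285/38
pivot: x3 in, x5 out → z = 705/14
pivot: x4 in, x3 out → z = 70
No improving column remains; optimal.

3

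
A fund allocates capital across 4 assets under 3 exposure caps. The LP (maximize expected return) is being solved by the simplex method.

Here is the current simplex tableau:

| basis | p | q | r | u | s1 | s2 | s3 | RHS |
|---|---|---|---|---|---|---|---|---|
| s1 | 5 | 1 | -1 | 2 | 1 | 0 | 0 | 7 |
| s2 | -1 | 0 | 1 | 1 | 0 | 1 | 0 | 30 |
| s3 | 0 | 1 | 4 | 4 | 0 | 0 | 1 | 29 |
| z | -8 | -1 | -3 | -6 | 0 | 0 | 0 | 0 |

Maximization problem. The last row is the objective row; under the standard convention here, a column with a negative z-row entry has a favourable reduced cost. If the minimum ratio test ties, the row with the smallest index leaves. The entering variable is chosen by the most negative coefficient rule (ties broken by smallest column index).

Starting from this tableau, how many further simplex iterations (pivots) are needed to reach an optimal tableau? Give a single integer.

pivot: p in, s1 out → z = 56/5
pivot: r in, s3 out → z = 891/20
No improving column remains; optimal.

2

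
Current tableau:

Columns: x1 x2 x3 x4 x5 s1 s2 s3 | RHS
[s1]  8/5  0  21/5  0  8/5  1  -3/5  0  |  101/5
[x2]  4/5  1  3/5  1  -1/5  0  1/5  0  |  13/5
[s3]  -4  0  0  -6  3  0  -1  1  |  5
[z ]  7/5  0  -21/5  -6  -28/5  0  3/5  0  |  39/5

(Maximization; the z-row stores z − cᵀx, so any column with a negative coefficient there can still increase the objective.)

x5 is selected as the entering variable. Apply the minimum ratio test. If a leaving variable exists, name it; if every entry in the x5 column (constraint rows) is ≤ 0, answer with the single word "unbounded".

s3

Ratios: row 1 (s1): (101/5)/(8/5) = 101/8; row 2 (x2): entry -1/5 ≤ 0, skip; row 3 (s3): 5/3 = 5/3.
Minimum ratio is in the s3 row, so s3 leaves.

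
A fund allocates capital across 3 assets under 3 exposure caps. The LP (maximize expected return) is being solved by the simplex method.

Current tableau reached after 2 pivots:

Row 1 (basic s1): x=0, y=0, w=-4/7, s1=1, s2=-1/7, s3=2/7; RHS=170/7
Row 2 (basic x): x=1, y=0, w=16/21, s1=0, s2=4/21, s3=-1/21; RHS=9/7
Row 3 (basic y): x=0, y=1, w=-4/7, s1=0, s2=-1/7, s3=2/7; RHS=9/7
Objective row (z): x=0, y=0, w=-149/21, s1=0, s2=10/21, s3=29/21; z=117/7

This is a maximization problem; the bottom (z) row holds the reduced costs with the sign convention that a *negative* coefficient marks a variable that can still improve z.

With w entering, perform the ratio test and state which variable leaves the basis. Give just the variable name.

Ratios: row 1 (s1): entry -4/7 ≤ 0, skip; row 2 (x): (9/7)/(16/21) = 27/16; row 3 (y): entry -4/7 ≤ 0, skip.
Minimum ratio 27/16 is in the x row, so x leaves.

x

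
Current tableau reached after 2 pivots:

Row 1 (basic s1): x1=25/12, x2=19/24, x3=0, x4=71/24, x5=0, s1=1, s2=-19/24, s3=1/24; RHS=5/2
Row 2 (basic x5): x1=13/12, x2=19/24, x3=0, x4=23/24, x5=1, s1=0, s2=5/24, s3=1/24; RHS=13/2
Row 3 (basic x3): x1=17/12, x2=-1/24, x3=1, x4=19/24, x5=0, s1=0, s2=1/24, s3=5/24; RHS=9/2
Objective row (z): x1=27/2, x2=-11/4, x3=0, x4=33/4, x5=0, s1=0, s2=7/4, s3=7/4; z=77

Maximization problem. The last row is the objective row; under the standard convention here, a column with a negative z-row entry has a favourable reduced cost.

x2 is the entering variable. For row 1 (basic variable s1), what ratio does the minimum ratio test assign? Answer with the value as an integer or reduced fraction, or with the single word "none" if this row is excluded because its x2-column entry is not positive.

60/19

Ratio = RHS / (x2 entry) = (5/2) / (19/24) = 60/19.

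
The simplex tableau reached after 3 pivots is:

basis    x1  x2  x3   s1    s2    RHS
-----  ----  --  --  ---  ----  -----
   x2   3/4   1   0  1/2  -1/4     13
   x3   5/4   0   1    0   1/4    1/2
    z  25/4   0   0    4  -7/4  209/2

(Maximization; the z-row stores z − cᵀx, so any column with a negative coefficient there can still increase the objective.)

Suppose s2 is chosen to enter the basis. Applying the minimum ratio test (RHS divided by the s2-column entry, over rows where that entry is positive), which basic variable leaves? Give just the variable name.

x3

Ratios: row 1 (x2): entry -1/4 ≤ 0, skip; row 2 (x3): (1/2)/(1/4) = 2.
Minimum ratio 2 is in the x3 row, so x3 leaves.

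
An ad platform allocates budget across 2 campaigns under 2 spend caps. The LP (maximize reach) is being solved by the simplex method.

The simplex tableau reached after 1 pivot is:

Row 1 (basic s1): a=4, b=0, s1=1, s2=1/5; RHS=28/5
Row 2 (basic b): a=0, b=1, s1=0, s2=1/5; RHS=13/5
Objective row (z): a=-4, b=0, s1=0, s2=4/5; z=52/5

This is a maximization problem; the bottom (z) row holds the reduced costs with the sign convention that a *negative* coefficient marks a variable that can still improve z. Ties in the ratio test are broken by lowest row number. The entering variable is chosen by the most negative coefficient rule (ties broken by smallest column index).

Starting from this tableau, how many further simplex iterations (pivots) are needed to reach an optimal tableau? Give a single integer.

1

pivot: a in, s1 out → z = 16
No improving column remains; optimal.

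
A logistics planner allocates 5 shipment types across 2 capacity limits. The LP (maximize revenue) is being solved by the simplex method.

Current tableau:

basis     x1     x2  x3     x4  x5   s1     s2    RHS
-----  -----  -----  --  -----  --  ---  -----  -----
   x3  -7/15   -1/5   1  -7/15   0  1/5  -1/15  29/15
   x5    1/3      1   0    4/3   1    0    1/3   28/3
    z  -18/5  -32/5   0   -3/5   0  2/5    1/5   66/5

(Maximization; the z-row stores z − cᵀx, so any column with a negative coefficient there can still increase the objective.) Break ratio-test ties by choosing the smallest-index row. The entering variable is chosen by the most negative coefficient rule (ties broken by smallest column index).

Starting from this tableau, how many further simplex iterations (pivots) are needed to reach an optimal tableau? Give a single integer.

2

pivot: x2 in, x5 out → z = 1094/15
pivot: x1 in, x2 out → z = 114
No improving column remains; optimal.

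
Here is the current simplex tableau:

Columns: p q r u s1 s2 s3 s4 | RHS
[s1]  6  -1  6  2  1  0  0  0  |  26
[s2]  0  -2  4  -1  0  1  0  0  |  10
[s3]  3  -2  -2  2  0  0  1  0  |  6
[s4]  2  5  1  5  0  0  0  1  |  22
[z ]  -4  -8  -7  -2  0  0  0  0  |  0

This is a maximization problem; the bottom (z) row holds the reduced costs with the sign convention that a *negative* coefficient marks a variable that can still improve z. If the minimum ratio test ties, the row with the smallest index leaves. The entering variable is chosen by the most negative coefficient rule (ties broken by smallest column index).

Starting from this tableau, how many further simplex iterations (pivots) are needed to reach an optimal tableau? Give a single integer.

pivot: q in, s4 out → z = 176/5
pivot: r in, s2 out → z = 641/11
No improving column remains; optimal.

2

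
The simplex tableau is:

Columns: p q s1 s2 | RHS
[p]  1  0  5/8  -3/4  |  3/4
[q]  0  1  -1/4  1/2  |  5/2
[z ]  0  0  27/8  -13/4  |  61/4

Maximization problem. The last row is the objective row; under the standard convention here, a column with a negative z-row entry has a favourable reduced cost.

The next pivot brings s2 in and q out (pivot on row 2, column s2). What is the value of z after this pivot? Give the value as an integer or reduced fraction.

63/2

Minimum ratio for s2: (5/2)/(1/2) = 5.
z changes by −(z-row coeff of s2)·ratio = −(-13/4)·5 = 65/4.
New z = 61/4 + (65/4) = 63/2.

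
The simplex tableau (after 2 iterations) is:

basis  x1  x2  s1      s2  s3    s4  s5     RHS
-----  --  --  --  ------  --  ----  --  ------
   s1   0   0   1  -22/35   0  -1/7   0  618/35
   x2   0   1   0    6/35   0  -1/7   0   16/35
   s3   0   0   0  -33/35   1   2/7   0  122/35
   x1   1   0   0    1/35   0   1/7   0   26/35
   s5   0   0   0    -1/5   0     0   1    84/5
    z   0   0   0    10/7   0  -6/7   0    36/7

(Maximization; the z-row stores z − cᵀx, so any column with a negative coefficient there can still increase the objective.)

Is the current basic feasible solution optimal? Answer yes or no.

Column s4 has objective-row coefficient -6/7, which is negative; an improving pivot exists, so not yet optimal.

no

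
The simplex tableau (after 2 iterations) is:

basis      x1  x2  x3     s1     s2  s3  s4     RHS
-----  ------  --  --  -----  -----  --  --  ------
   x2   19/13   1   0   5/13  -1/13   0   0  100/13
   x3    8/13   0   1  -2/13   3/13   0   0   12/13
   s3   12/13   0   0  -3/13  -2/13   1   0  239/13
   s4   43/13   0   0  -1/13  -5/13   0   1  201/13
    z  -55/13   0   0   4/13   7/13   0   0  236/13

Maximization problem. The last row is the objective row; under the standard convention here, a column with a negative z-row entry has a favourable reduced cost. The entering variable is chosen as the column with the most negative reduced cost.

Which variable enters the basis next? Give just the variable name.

x1

Objective-row coefficients: x1: -55/13, x2: 0, x3: 0, s1: 4/13, s2: 7/13, s3: 0, s4: 0.
The most negative is -55/13 in column x1, so x1 enters.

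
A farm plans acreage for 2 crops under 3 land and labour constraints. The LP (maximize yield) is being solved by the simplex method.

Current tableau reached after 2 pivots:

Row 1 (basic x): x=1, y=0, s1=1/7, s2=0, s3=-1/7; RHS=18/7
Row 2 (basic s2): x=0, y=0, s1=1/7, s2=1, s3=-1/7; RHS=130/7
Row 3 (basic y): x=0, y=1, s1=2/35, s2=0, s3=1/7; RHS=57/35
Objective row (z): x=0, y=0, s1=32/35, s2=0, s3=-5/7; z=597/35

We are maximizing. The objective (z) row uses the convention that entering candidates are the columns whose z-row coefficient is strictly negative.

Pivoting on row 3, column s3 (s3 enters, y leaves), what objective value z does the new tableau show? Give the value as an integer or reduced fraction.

126/5

Minimum ratio for s3: (57/35)/(1/7) = 57/5.
z changes by −(z-row coeff of s3)·ratio = −(-5/7)·(57/5) = 57/7.
New z = 597/35 + (57/7) = 126/5.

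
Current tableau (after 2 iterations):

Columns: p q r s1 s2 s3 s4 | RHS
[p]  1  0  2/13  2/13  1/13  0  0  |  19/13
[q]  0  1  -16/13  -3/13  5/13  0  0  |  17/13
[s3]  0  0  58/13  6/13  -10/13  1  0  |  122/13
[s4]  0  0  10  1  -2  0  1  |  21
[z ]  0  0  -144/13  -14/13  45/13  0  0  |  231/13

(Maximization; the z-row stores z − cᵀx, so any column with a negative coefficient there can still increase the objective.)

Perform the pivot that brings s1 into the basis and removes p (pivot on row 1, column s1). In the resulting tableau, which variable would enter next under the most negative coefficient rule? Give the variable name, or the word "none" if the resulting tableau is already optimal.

Pivot element 2/13. New z-row = old z-row − (-14/13)·(row 1/(2/13)).
Updated z-row coefficients: p: 7, q: 0, r: -10, s1: 0, s2: 4, s3: 0, s4: 0.
The most negative is -10 in column r, so r would enter next.

r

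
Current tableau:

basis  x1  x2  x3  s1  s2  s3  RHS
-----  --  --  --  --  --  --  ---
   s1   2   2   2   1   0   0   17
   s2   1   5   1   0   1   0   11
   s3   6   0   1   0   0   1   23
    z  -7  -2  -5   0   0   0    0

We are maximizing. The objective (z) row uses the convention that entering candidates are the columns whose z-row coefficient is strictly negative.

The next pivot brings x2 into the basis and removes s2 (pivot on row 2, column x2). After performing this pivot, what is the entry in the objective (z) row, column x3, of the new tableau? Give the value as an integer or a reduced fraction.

Pivot element is row 2, column x2: 5.
Normalize row 2: new (row 2, x3) = 1/5 = 1/5.
z-row ← z-row − (-2)·(new row 2): -5 − (-2)·(1/5) = -23/5.

-23/5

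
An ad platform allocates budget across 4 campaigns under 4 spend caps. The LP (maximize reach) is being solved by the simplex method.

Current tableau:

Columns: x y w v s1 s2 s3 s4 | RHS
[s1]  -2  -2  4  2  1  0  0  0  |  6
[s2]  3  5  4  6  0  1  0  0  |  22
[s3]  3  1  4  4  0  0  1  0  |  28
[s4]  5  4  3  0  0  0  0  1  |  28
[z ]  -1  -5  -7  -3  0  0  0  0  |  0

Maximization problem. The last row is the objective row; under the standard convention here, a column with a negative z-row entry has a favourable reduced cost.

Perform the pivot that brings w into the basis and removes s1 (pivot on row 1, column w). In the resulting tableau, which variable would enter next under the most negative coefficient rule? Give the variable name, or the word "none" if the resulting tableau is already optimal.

Pivot element 4. New z-row = old z-row − (-7)·(row 1/4).
Updated z-row coefficients: x: -9/2, y: -17/2, w: 0, v: 1/2, s1: 7/4, s2: 0, s3: 0, s4: 0.
The most negative is -17/2 in column y, so y would enter next.

y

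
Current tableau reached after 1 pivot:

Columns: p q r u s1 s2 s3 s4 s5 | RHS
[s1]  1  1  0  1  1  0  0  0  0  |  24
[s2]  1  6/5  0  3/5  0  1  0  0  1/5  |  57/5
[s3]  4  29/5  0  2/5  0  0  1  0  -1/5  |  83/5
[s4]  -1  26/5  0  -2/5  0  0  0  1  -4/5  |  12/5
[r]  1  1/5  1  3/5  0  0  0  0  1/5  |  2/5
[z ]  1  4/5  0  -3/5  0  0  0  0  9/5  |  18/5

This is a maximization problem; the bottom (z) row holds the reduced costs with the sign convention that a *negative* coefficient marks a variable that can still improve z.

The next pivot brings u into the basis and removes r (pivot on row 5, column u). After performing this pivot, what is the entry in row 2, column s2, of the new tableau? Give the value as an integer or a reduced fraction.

1

Pivot element is row 5, column u: 3/5.
Normalize row 5: new (row 5, s2) = 0/(3/5) = 0.
row 2 ← row 2 − (3/5)·(new row 5): 1 − (3/5)·0 = 1.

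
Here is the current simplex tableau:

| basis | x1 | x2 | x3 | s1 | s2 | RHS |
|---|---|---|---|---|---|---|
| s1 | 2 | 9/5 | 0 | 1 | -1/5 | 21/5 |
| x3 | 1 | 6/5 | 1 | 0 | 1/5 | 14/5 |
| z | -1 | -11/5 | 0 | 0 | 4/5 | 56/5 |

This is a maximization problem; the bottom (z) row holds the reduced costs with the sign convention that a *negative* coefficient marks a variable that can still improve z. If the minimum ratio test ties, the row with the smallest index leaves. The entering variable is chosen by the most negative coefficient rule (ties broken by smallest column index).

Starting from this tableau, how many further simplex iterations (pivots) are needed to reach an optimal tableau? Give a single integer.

pivot: x2 in, s1 out → z = 49/3
No improving column remains; optimal.

1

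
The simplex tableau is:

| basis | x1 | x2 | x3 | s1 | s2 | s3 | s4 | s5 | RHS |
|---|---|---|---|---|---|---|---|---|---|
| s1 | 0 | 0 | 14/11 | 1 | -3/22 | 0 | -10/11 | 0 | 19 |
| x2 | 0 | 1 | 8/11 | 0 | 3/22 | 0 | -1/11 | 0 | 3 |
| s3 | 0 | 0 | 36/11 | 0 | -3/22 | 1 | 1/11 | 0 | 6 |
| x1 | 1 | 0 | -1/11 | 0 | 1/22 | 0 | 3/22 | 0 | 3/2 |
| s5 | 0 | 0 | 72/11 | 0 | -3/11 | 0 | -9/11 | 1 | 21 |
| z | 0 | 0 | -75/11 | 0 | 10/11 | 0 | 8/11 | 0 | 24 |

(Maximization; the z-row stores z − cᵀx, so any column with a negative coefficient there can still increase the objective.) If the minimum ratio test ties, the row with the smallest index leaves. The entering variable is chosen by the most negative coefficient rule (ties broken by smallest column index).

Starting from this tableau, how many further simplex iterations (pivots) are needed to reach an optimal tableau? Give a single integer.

pivot: x3 in, s3 out → z = 73/2
No improving column remains; optimal.

1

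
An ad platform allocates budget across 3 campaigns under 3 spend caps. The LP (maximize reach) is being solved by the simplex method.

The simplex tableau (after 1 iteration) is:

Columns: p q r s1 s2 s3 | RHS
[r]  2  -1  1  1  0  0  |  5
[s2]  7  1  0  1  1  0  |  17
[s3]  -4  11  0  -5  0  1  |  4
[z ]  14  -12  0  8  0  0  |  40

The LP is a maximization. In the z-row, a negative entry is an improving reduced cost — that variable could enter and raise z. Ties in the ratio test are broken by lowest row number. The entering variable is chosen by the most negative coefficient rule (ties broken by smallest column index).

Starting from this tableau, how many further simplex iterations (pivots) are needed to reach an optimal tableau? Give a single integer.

pivot: q in, s3 out → z = 488/11
No improving column remains; optimal.

1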